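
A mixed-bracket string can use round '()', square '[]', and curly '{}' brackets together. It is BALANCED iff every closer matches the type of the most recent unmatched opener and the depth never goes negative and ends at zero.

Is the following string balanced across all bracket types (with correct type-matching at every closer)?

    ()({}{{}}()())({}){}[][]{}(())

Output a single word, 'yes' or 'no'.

pos 0: push '('; stack = (
pos 1: ')' matches '('; pop; stack = (empty)
pos 2: push '('; stack = (
pos 3: push '{'; stack = ({
pos 4: '}' matches '{'; pop; stack = (
pos 5: push '{'; stack = ({
pos 6: push '{'; stack = ({{
pos 7: '}' matches '{'; pop; stack = ({
pos 8: '}' matches '{'; pop; stack = (
pos 9: push '('; stack = ((
pos 10: ')' matches '('; pop; stack = (
pos 11: push '('; stack = ((
pos 12: ')' matches '('; pop; stack = (
pos 13: ')' matches '('; pop; stack = (empty)
pos 14: push '('; stack = (
pos 15: push '{'; stack = ({
pos 16: '}' matches '{'; pop; stack = (
pos 17: ')' matches '('; pop; stack = (empty)
pos 18: push '{'; stack = {
pos 19: '}' matches '{'; pop; stack = (empty)
pos 20: push '['; stack = [
pos 21: ']' matches '['; pop; stack = (empty)
pos 22: push '['; stack = [
pos 23: ']' matches '['; pop; stack = (empty)
pos 24: push '{'; stack = {
pos 25: '}' matches '{'; pop; stack = (empty)
pos 26: push '('; stack = (
pos 27: push '('; stack = ((
pos 28: ')' matches '('; pop; stack = (
pos 29: ')' matches '('; pop; stack = (empty)
end: stack empty → VALID
Verdict: properly nested → yes

Answer: yes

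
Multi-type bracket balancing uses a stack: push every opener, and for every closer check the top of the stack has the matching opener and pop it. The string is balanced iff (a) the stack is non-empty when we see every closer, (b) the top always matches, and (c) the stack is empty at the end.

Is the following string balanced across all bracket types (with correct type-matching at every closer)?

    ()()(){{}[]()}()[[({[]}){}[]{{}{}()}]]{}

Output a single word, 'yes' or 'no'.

Answer: yes

Derivation:
pos 0: push '('; stack = (
pos 1: ')' matches '('; pop; stack = (empty)
pos 2: push '('; stack = (
pos 3: ')' matches '('; pop; stack = (empty)
pos 4: push '('; stack = (
pos 5: ')' matches '('; pop; stack = (empty)
pos 6: push '{'; stack = {
pos 7: push '{'; stack = {{
pos 8: '}' matches '{'; pop; stack = {
pos 9: push '['; stack = {[
pos 10: ']' matches '['; pop; stack = {
pos 11: push '('; stack = {(
pos 12: ')' matches '('; pop; stack = {
pos 13: '}' matches '{'; pop; stack = (empty)
pos 14: push '('; stack = (
pos 15: ')' matches '('; pop; stack = (empty)
pos 16: push '['; stack = [
pos 17: push '['; stack = [[
pos 18: push '('; stack = [[(
pos 19: push '{'; stack = [[({
pos 20: push '['; stack = [[({[
pos 21: ']' matches '['; pop; stack = [[({
pos 22: '}' matches '{'; pop; stack = [[(
pos 23: ')' matches '('; pop; stack = [[
pos 24: push '{'; stack = [[{
pos 25: '}' matches '{'; pop; stack = [[
pos 26: push '['; stack = [[[
pos 27: ']' matches '['; pop; stack = [[
pos 28: push '{'; stack = [[{
pos 29: push '{'; stack = [[{{
pos 30: '}' matches '{'; pop; stack = [[{
pos 31: push '{'; stack = [[{{
pos 32: '}' matches '{'; pop; stack = [[{
pos 33: push '('; stack = [[{(
pos 34: ')' matches '('; pop; stack = [[{
pos 35: '}' matches '{'; pop; stack = [[
pos 36: ']' matches '['; pop; stack = [
pos 37: ']' matches '['; pop; stack = (empty)
pos 38: push '{'; stack = {
pos 39: '}' matches '{'; pop; stack = (empty)
end: stack empty → VALID
Verdict: properly nested → yes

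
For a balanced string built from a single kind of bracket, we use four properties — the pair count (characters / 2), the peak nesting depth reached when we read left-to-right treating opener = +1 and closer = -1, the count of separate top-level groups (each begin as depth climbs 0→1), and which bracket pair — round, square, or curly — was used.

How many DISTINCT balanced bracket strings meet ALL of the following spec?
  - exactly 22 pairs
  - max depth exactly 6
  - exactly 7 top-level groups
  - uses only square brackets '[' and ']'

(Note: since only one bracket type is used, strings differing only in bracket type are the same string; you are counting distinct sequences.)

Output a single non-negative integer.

Answer: 375115489

Derivation:
Spec: pairs=22 depth=6 groups=7
Count(depth <= 6) = 1477921984
Count(depth <= 5) = 1102806495
Count(depth == 6) = 1477921984 - 1102806495 = 375115489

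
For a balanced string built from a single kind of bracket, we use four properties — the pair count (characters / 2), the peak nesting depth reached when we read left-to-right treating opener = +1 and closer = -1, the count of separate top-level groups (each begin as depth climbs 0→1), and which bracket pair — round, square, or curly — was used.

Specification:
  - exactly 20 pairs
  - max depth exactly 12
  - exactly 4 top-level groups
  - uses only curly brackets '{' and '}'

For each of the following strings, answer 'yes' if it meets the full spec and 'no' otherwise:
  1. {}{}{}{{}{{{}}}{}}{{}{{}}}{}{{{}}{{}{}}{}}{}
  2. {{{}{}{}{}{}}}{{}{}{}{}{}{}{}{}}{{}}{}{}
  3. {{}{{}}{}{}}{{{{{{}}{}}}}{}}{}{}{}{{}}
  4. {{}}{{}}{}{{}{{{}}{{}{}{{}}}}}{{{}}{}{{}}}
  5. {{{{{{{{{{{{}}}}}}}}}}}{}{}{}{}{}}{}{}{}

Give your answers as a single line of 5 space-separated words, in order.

String 1 '{}{}{}{{}{{{}}}{}}{{}{{}}}{}{{{}}{{}{}}{}}{}': depth seq [1 0 1 0 1 0 1 2 1 2 3 4 3 2 1 2 1 0 1 2 1 2 3 2 1 0 1 0 1 2 3 2 1 2 3 2 3 2 1 2 1 0 1 0]
  -> pairs=22 depth=4 groups=8 -> no
String 2 '{{{}{}{}{}{}}}{{}{}{}{}{}{}{}{}}{{}}{}{}': depth seq [1 2 3 2 3 2 3 2 3 2 3 2 1 0 1 2 1 2 1 2 1 2 1 2 1 2 1 2 1 2 1 0 1 2 1 0 1 0 1 0]
  -> pairs=20 depth=3 groups=5 -> no
String 3 '{{}{{}}{}{}}{{{{{{}}{}}}}{}}{}{}{}{{}}': depth seq [1 2 1 2 3 2 1 2 1 2 1 0 1 2 3 4 5 6 5 4 5 4 3 2 1 2 1 0 1 0 1 0 1 0 1 2 1 0]
  -> pairs=19 depth=6 groups=6 -> no
String 4 '{{}}{{}}{}{{}{{{}}{{}{}{{}}}}}{{{}}{}{{}}}': depth seq [1 2 1 0 1 2 1 0 1 0 1 2 1 2 3 4 3 2 3 4 3 4 3 4 5 4 3 2 1 0 1 2 3 2 1 2 1 2 3 2 1 0]
  -> pairs=21 depth=5 groups=5 -> no
String 5 '{{{{{{{{{{{{}}}}}}}}}}}{}{}{}{}{}}{}{}{}': depth seq [1 2 3 4 5 6 7 8 9 10 11 12 11 10 9 8 7 6 5 4 3 2 1 2 1 2 1 2 1 2 1 2 1 0 1 0 1 0 1 0]
  -> pairs=20 depth=12 groups=4 -> yes

Answer: no no no no yes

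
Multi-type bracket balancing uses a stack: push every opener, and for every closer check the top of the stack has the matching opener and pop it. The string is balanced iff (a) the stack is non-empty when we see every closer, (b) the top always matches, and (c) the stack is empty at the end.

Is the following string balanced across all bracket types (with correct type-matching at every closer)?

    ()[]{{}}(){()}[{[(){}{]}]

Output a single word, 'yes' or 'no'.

Answer: no

Derivation:
pos 0: push '('; stack = (
pos 1: ')' matches '('; pop; stack = (empty)
pos 2: push '['; stack = [
pos 3: ']' matches '['; pop; stack = (empty)
pos 4: push '{'; stack = {
pos 5: push '{'; stack = {{
pos 6: '}' matches '{'; pop; stack = {
pos 7: '}' matches '{'; pop; stack = (empty)
pos 8: push '('; stack = (
pos 9: ')' matches '('; pop; stack = (empty)
pos 10: push '{'; stack = {
pos 11: push '('; stack = {(
pos 12: ')' matches '('; pop; stack = {
pos 13: '}' matches '{'; pop; stack = (empty)
pos 14: push '['; stack = [
pos 15: push '{'; stack = [{
pos 16: push '['; stack = [{[
pos 17: push '('; stack = [{[(
pos 18: ')' matches '('; pop; stack = [{[
pos 19: push '{'; stack = [{[{
pos 20: '}' matches '{'; pop; stack = [{[
pos 21: push '{'; stack = [{[{
pos 22: saw closer ']' but top of stack is '{' (expected '}') → INVALID
Verdict: type mismatch at position 22: ']' closes '{' → no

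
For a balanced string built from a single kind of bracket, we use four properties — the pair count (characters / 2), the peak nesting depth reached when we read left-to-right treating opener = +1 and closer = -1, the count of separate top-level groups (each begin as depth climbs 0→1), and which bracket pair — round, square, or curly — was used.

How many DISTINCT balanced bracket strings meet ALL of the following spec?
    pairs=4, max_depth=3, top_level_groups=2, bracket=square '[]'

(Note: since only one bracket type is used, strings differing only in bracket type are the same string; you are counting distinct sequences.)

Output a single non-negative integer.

Answer: 2

Derivation:
Spec: pairs=4 depth=3 groups=2
Count(depth <= 3) = 5
Count(depth <= 2) = 3
Count(depth == 3) = 5 - 3 = 2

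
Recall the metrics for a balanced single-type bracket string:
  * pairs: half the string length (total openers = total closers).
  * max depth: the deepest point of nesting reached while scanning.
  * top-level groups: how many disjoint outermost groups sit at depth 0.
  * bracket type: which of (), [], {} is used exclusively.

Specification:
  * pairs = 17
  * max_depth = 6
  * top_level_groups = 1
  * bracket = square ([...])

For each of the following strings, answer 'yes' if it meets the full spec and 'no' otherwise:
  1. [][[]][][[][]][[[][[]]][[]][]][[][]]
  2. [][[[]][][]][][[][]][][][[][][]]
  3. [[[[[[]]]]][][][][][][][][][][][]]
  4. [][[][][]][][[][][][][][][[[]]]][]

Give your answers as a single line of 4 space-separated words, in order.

String 1 '[][[]][][[][]][[[][[]]][[]][]][[][]]': depth seq [1 0 1 2 1 0 1 0 1 2 1 2 1 0 1 2 3 2 3 4 3 2 1 2 3 2 1 2 1 0 1 2 1 2 1 0]
  -> pairs=18 depth=4 groups=6 -> no
String 2 '[][[[]][][]][][[][]][][][[][][]]': depth seq [1 0 1 2 3 2 1 2 1 2 1 0 1 0 1 2 1 2 1 0 1 0 1 0 1 2 1 2 1 2 1 0]
  -> pairs=16 depth=3 groups=7 -> no
String 3 '[[[[[[]]]]][][][][][][][][][][][]]': depth seq [1 2 3 4 5 6 5 4 3 2 1 2 1 2 1 2 1 2 1 2 1 2 1 2 1 2 1 2 1 2 1 2 1 0]
  -> pairs=17 depth=6 groups=1 -> yes
String 4 '[][[][][]][][[][][][][][][[[]]]][]': depth seq [1 0 1 2 1 2 1 2 1 0 1 0 1 2 1 2 1 2 1 2 1 2 1 2 1 2 3 4 3 2 1 0 1 0]
  -> pairs=17 depth=4 groups=5 -> no

Answer: no no yes no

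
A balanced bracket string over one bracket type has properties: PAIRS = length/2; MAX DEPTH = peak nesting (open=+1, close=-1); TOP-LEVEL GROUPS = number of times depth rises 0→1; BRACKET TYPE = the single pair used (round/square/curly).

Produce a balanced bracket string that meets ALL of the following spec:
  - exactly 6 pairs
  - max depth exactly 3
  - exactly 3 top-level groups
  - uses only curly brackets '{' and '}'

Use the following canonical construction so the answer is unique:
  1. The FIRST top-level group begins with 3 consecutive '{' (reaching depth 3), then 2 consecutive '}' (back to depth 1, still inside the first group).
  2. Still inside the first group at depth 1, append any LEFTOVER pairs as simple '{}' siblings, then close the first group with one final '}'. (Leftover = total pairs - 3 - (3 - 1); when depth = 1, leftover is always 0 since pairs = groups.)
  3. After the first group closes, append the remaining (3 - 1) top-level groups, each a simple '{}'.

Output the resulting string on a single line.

Spec: pairs=6 depth=3 groups=3
Leftover pairs = 6 - 3 - (3-1) = 1
First group: deep chain of depth 3 + 1 sibling pairs
Remaining 2 groups: simple '{}' each

Answer: {{{}}{}}{}{}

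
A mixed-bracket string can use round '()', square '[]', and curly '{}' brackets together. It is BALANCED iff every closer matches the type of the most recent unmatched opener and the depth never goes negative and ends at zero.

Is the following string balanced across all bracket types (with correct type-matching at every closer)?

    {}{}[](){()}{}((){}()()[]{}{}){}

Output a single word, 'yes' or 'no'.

Answer: yes

Derivation:
pos 0: push '{'; stack = {
pos 1: '}' matches '{'; pop; stack = (empty)
pos 2: push '{'; stack = {
pos 3: '}' matches '{'; pop; stack = (empty)
pos 4: push '['; stack = [
pos 5: ']' matches '['; pop; stack = (empty)
pos 6: push '('; stack = (
pos 7: ')' matches '('; pop; stack = (empty)
pos 8: push '{'; stack = {
pos 9: push '('; stack = {(
pos 10: ')' matches '('; pop; stack = {
pos 11: '}' matches '{'; pop; stack = (empty)
pos 12: push '{'; stack = {
pos 13: '}' matches '{'; pop; stack = (empty)
pos 14: push '('; stack = (
pos 15: push '('; stack = ((
pos 16: ')' matches '('; pop; stack = (
pos 17: push '{'; stack = ({
pos 18: '}' matches '{'; pop; stack = (
pos 19: push '('; stack = ((
pos 20: ')' matches '('; pop; stack = (
pos 21: push '('; stack = ((
pos 22: ')' matches '('; pop; stack = (
pos 23: push '['; stack = ([
pos 24: ']' matches '['; pop; stack = (
pos 25: push '{'; stack = ({
pos 26: '}' matches '{'; pop; stack = (
pos 27: push '{'; stack = ({
pos 28: '}' matches '{'; pop; stack = (
pos 29: ')' matches '('; pop; stack = (empty)
pos 30: push '{'; stack = {
pos 31: '}' matches '{'; pop; stack = (empty)
end: stack empty → VALID
Verdict: properly nested → yes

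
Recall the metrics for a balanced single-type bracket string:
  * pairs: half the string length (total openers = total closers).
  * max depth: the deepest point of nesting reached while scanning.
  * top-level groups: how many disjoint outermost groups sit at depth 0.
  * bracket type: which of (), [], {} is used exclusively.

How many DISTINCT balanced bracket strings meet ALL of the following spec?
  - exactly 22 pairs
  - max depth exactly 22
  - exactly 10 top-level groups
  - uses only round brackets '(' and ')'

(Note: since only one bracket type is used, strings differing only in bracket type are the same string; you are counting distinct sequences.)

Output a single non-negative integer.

Answer: 0

Derivation:
Spec: pairs=22 depth=22 groups=10
Count(depth <= 22) = 161280600
Count(depth <= 21) = 161280600
Count(depth == 22) = 161280600 - 161280600 = 0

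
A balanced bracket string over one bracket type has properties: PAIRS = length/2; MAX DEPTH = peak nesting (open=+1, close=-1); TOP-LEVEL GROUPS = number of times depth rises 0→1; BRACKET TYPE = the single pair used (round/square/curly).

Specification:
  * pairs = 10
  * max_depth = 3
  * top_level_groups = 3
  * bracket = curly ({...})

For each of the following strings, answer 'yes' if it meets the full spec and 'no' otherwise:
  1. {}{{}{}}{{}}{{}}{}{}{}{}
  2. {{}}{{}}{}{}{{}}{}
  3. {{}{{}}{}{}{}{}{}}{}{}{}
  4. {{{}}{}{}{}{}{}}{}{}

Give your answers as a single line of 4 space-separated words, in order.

Answer: no no no yes

Derivation:
String 1 '{}{{}{}}{{}}{{}}{}{}{}{}': depth seq [1 0 1 2 1 2 1 0 1 2 1 0 1 2 1 0 1 0 1 0 1 0 1 0]
  -> pairs=12 depth=2 groups=8 -> no
String 2 '{{}}{{}}{}{}{{}}{}': depth seq [1 2 1 0 1 2 1 0 1 0 1 0 1 2 1 0 1 0]
  -> pairs=9 depth=2 groups=6 -> no
String 3 '{{}{{}}{}{}{}{}{}}{}{}{}': depth seq [1 2 1 2 3 2 1 2 1 2 1 2 1 2 1 2 1 0 1 0 1 0 1 0]
  -> pairs=12 depth=3 groups=4 -> no
String 4 '{{{}}{}{}{}{}{}}{}{}': depth seq [1 2 3 2 1 2 1 2 1 2 1 2 1 2 1 0 1 0 1 0]
  -> pairs=10 depth=3 groups=3 -> yes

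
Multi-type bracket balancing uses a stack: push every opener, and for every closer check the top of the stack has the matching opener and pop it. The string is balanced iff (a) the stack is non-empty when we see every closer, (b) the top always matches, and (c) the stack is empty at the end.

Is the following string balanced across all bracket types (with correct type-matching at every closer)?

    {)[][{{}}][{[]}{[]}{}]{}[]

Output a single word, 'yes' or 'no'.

Answer: no

Derivation:
pos 0: push '{'; stack = {
pos 1: saw closer ')' but top of stack is '{' (expected '}') → INVALID
Verdict: type mismatch at position 1: ')' closes '{' → no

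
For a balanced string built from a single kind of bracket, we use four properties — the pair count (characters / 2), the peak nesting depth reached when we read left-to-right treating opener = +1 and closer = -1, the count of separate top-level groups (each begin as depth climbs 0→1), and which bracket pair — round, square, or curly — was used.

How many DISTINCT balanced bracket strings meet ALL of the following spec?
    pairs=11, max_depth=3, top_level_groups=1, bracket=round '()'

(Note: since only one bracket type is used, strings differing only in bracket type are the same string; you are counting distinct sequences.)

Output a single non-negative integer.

Answer: 511

Derivation:
Spec: pairs=11 depth=3 groups=1
Count(depth <= 3) = 512
Count(depth <= 2) = 1
Count(depth == 3) = 512 - 1 = 511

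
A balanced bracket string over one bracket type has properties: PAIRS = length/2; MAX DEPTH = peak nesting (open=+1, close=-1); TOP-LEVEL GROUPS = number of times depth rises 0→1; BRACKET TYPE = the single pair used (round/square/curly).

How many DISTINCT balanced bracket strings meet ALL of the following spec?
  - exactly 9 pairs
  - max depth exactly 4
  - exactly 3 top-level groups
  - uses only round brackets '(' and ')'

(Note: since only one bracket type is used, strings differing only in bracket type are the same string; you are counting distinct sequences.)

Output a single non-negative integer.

Answer: 393

Derivation:
Spec: pairs=9 depth=4 groups=3
Count(depth <= 4) = 809
Count(depth <= 3) = 416
Count(depth == 4) = 809 - 416 = 393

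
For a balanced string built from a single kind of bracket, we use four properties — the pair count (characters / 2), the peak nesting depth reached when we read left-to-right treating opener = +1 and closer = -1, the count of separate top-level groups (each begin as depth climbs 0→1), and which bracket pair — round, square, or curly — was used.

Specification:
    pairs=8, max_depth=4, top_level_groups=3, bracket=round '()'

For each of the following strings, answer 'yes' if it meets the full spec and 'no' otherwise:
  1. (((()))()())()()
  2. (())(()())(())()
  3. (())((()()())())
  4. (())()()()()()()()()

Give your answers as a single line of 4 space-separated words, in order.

String 1 '(((()))()())()()': depth seq [1 2 3 4 3 2 1 2 1 2 1 0 1 0 1 0]
  -> pairs=8 depth=4 groups=3 -> yes
String 2 '(())(()())(())()': depth seq [1 2 1 0 1 2 1 2 1 0 1 2 1 0 1 0]
  -> pairs=8 depth=2 groups=4 -> no
String 3 '(())((()()())())': depth seq [1 2 1 0 1 2 3 2 3 2 3 2 1 2 1 0]
  -> pairs=8 depth=3 groups=2 -> no
String 4 '(())()()()()()()()()': depth seq [1 2 1 0 1 0 1 0 1 0 1 0 1 0 1 0 1 0 1 0]
  -> pairs=10 depth=2 groups=9 -> no

Answer: yes no no no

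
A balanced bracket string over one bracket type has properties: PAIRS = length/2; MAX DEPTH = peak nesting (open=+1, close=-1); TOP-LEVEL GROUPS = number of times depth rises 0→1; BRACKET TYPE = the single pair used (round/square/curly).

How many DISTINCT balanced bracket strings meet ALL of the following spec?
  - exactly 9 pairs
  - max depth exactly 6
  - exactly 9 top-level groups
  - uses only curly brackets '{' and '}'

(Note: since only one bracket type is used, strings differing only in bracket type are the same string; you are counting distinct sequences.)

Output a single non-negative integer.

Spec: pairs=9 depth=6 groups=9
Count(depth <= 6) = 1
Count(depth <= 5) = 1
Count(depth == 6) = 1 - 1 = 0

Answer: 0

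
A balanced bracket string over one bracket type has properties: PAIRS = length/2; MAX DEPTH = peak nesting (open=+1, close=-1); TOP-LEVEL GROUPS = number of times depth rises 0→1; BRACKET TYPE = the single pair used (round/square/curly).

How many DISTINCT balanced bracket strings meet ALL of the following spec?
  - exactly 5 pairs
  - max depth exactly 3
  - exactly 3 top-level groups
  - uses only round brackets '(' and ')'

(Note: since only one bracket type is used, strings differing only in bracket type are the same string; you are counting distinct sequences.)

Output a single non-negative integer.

Spec: pairs=5 depth=3 groups=3
Count(depth <= 3) = 9
Count(depth <= 2) = 6
Count(depth == 3) = 9 - 6 = 3

Answer: 3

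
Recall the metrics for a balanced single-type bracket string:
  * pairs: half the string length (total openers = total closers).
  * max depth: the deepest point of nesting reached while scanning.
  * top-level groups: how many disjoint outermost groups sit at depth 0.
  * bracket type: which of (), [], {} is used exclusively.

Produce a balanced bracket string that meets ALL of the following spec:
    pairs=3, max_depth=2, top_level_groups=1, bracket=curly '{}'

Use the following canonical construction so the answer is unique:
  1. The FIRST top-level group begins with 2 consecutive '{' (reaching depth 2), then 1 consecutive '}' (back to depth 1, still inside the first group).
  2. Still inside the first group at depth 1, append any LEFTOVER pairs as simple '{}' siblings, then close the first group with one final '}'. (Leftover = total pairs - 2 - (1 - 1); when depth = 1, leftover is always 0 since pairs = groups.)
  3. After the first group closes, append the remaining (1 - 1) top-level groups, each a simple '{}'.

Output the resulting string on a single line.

Spec: pairs=3 depth=2 groups=1
Leftover pairs = 3 - 2 - (1-1) = 1
First group: deep chain of depth 2 + 1 sibling pairs
Remaining 0 groups: simple '{}' each

Answer: {{}{}}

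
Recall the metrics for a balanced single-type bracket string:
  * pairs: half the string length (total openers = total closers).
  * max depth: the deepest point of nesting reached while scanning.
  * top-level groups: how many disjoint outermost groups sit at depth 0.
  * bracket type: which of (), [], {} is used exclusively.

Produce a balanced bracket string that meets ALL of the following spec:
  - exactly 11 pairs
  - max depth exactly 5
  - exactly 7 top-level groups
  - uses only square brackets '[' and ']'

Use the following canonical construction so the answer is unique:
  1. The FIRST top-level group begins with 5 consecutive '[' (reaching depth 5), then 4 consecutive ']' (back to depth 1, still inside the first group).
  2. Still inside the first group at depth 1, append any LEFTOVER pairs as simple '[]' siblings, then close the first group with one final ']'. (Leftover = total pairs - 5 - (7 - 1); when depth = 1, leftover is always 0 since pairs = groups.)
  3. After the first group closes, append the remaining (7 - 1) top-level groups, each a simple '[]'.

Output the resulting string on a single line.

Spec: pairs=11 depth=5 groups=7
Leftover pairs = 11 - 5 - (7-1) = 0
First group: deep chain of depth 5 + 0 sibling pairs
Remaining 6 groups: simple '[]' each

Answer: [[[[[]]]]][][][][][][]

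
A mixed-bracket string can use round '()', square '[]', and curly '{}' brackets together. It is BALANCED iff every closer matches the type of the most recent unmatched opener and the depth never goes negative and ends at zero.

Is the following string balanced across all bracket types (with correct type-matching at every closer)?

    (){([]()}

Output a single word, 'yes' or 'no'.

pos 0: push '('; stack = (
pos 1: ')' matches '('; pop; stack = (empty)
pos 2: push '{'; stack = {
pos 3: push '('; stack = {(
pos 4: push '['; stack = {([
pos 5: ']' matches '['; pop; stack = {(
pos 6: push '('; stack = {((
pos 7: ')' matches '('; pop; stack = {(
pos 8: saw closer '}' but top of stack is '(' (expected ')') → INVALID
Verdict: type mismatch at position 8: '}' closes '(' → no

Answer: no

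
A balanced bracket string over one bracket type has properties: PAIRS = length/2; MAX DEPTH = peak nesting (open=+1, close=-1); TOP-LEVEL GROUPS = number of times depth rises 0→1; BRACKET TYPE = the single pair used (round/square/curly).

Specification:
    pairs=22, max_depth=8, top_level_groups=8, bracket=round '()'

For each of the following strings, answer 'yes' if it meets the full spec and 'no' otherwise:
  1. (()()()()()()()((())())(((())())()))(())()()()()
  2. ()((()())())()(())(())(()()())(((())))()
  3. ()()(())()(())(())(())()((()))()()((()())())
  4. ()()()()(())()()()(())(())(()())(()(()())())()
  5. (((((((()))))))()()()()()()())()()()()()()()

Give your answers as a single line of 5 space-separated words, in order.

String 1 '(()()()()()()()((())())(((())())()))(())()()()()': depth seq [1 2 1 2 1 2 1 2 1 2 1 2 1 2 1 2 3 4 3 2 3 2 1 2 3 4 5 4 3 4 3 2 3 2 1 0 1 2 1 0 1 0 1 0 1 0 1 0]
  -> pairs=24 depth=5 groups=6 -> no
String 2 '()((()())())()(())(())(()()())(((())))()': depth seq [1 0 1 2 3 2 3 2 1 2 1 0 1 0 1 2 1 0 1 2 1 0 1 2 1 2 1 2 1 0 1 2 3 4 3 2 1 0 1 0]
  -> pairs=20 depth=4 groups=8 -> no
String 3 '()()(())()(())(())(())()((()))()()((()())())': depth seq [1 0 1 0 1 2 1 0 1 0 1 2 1 0 1 2 1 0 1 2 1 0 1 0 1 2 3 2 1 0 1 0 1 0 1 2 3 2 3 2 1 2 1 0]
  -> pairs=22 depth=3 groups=12 -> no
String 4 '()()()()(())()()()(())(())(()())(()(()())())()': depth seq [1 0 1 0 1 0 1 0 1 2 1 0 1 0 1 0 1 0 1 2 1 0 1 2 1 0 1 2 1 2 1 0 1 2 1 2 3 2 3 2 1 2 1 0 1 0]
  -> pairs=23 depth=3 groups=13 -> no
String 5 '(((((((()))))))()()()()()()())()()()()()()()': depth seq [1 2 3 4 5 6 7 8 7 6 5 4 3 2 1 2 1 2 1 2 1 2 1 2 1 2 1 2 1 0 1 0 1 0 1 0 1 0 1 0 1 0 1 0]
  -> pairs=22 depth=8 groups=8 -> yes

Answer: no no no no yes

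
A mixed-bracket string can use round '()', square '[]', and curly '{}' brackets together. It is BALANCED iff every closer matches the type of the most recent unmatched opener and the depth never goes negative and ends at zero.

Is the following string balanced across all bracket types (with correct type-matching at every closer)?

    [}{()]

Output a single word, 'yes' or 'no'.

pos 0: push '['; stack = [
pos 1: saw closer '}' but top of stack is '[' (expected ']') → INVALID
Verdict: type mismatch at position 1: '}' closes '[' → no

Answer: no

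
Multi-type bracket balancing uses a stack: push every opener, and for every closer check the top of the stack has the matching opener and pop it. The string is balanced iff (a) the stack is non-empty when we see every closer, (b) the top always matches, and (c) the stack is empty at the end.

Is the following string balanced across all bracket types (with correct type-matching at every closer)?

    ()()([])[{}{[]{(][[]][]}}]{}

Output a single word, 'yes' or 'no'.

pos 0: push '('; stack = (
pos 1: ')' matches '('; pop; stack = (empty)
pos 2: push '('; stack = (
pos 3: ')' matches '('; pop; stack = (empty)
pos 4: push '('; stack = (
pos 5: push '['; stack = ([
pos 6: ']' matches '['; pop; stack = (
pos 7: ')' matches '('; pop; stack = (empty)
pos 8: push '['; stack = [
pos 9: push '{'; stack = [{
pos 10: '}' matches '{'; pop; stack = [
pos 11: push '{'; stack = [{
pos 12: push '['; stack = [{[
pos 13: ']' matches '['; pop; stack = [{
pos 14: push '{'; stack = [{{
pos 15: push '('; stack = [{{(
pos 16: saw closer ']' but top of stack is '(' (expected ')') → INVALID
Verdict: type mismatch at position 16: ']' closes '(' → no

Answer: no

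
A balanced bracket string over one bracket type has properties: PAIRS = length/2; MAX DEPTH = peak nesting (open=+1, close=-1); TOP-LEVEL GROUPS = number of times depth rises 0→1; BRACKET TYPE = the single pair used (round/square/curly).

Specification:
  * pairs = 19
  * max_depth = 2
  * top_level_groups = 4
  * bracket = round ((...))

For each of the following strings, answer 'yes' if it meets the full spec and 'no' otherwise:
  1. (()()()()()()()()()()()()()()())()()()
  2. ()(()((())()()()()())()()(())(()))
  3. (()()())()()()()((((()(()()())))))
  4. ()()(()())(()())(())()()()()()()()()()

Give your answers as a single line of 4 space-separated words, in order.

String 1 '(()()()()()()()()()()()()()()())()()()': depth seq [1 2 1 2 1 2 1 2 1 2 1 2 1 2 1 2 1 2 1 2 1 2 1 2 1 2 1 2 1 2 1 0 1 0 1 0 1 0]
  -> pairs=19 depth=2 groups=4 -> yes
String 2 '()(()((())()()()()())()()(())(()))': depth seq [1 0 1 2 1 2 3 4 3 2 3 2 3 2 3 2 3 2 3 2 1 2 1 2 1 2 3 2 1 2 3 2 1 0]
  -> pairs=17 depth=4 groups=2 -> no
String 3 '(()()())()()()()((((()(()()())))))': depth seq [1 2 1 2 1 2 1 0 1 0 1 0 1 0 1 0 1 2 3 4 5 4 5 6 5 6 5 6 5 4 3 2 1 0]
  -> pairs=17 depth=6 groups=6 -> no
String 4 '()()(()())(()())(())()()()()()()()()()': depth seq [1 0 1 0 1 2 1 2 1 0 1 2 1 2 1 0 1 2 1 0 1 0 1 0 1 0 1 0 1 0 1 0 1 0 1 0 1 0]
  -> pairs=19 depth=2 groups=14 -> no

Answer: yes no no no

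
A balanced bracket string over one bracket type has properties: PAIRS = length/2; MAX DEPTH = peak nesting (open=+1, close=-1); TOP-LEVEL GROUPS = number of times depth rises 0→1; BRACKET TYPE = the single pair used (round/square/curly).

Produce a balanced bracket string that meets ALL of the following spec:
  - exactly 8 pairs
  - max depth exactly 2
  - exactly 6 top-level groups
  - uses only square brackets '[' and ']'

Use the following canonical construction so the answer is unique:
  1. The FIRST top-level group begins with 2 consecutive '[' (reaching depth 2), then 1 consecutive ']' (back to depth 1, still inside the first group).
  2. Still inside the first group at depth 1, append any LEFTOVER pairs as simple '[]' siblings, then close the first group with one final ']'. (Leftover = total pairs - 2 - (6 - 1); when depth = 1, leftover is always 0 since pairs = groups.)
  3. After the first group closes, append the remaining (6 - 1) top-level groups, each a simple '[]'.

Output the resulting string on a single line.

Answer: [[][]][][][][][]

Derivation:
Spec: pairs=8 depth=2 groups=6
Leftover pairs = 8 - 2 - (6-1) = 1
First group: deep chain of depth 2 + 1 sibling pairs
Remaining 5 groups: simple '[]' each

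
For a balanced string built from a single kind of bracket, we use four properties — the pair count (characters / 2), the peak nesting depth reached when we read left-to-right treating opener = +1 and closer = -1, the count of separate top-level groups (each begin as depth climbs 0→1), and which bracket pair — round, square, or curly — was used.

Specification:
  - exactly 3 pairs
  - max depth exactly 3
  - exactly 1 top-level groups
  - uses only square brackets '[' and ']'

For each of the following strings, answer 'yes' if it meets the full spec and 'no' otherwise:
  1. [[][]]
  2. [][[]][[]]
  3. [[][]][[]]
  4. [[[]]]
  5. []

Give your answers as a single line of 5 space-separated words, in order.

String 1 '[[][]]': depth seq [1 2 1 2 1 0]
  -> pairs=3 depth=2 groups=1 -> no
String 2 '[][[]][[]]': depth seq [1 0 1 2 1 0 1 2 1 0]
  -> pairs=5 depth=2 groups=3 -> no
String 3 '[[][]][[]]': depth seq [1 2 1 2 1 0 1 2 1 0]
  -> pairs=5 depth=2 groups=2 -> no
String 4 '[[[]]]': depth seq [1 2 3 2 1 0]
  -> pairs=3 depth=3 groups=1 -> yes
String 5 '[]': depth seq [1 0]
  -> pairs=1 depth=1 groups=1 -> no

Answer: no no no yes no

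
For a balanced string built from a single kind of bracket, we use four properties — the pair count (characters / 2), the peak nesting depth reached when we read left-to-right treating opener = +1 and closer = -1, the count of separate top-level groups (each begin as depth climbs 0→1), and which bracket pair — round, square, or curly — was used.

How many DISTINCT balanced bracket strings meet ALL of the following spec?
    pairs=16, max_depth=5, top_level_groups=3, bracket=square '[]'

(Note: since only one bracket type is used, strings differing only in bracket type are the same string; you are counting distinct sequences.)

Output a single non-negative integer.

Spec: pairs=16 depth=5 groups=3
Count(depth <= 5) = 3675816
Count(depth <= 4) = 1492209
Count(depth == 5) = 3675816 - 1492209 = 2183607

Answer: 2183607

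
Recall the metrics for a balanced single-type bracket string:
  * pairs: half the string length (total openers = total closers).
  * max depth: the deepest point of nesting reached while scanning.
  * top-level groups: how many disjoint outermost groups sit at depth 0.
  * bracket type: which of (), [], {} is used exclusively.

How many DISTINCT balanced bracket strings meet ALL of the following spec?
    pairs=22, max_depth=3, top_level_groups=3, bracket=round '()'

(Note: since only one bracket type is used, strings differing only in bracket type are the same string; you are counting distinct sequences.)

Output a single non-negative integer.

Spec: pairs=22 depth=3 groups=3
Count(depth <= 3) = 17891328
Count(depth <= 2) = 210
Count(depth == 3) = 17891328 - 210 = 17891118

Answer: 17891118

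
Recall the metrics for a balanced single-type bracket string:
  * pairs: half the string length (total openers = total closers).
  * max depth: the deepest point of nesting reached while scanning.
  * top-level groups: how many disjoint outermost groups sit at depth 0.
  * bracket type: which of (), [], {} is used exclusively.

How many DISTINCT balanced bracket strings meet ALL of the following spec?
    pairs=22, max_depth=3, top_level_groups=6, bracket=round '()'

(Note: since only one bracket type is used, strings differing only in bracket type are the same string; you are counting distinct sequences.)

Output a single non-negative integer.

Spec: pairs=22 depth=3 groups=6
Count(depth <= 3) = 68889600
Count(depth <= 2) = 20349
Count(depth == 3) = 68889600 - 20349 = 68869251

Answer: 68869251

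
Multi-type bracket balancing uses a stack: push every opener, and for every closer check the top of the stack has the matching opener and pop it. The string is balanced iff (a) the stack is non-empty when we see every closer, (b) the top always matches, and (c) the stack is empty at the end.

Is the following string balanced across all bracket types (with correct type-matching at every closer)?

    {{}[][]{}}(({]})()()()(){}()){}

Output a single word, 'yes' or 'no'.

Answer: no

Derivation:
pos 0: push '{'; stack = {
pos 1: push '{'; stack = {{
pos 2: '}' matches '{'; pop; stack = {
pos 3: push '['; stack = {[
pos 4: ']' matches '['; pop; stack = {
pos 5: push '['; stack = {[
pos 6: ']' matches '['; pop; stack = {
pos 7: push '{'; stack = {{
pos 8: '}' matches '{'; pop; stack = {
pos 9: '}' matches '{'; pop; stack = (empty)
pos 10: push '('; stack = (
pos 11: push '('; stack = ((
pos 12: push '{'; stack = (({
pos 13: saw closer ']' but top of stack is '{' (expected '}') → INVALID
Verdict: type mismatch at position 13: ']' closes '{' → no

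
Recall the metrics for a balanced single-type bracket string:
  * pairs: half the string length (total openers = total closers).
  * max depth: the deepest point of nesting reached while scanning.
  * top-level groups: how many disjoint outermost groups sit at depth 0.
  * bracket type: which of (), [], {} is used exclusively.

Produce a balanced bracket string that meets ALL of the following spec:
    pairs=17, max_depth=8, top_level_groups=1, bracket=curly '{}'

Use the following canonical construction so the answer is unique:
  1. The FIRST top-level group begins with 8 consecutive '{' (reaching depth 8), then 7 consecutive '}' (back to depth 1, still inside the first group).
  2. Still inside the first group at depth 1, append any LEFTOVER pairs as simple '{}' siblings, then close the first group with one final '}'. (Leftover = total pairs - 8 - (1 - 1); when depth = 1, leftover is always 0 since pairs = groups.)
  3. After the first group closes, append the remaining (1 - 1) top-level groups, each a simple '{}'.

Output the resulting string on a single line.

Answer: {{{{{{{{}}}}}}}{}{}{}{}{}{}{}{}{}}

Derivation:
Spec: pairs=17 depth=8 groups=1
Leftover pairs = 17 - 8 - (1-1) = 9
First group: deep chain of depth 8 + 9 sibling pairs
Remaining 0 groups: simple '{}' each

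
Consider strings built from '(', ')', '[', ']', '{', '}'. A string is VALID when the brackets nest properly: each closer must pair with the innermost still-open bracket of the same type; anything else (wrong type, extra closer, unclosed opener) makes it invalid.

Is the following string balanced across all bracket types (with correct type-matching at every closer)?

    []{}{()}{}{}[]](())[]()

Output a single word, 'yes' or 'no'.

Answer: no

Derivation:
pos 0: push '['; stack = [
pos 1: ']' matches '['; pop; stack = (empty)
pos 2: push '{'; stack = {
pos 3: '}' matches '{'; pop; stack = (empty)
pos 4: push '{'; stack = {
pos 5: push '('; stack = {(
pos 6: ')' matches '('; pop; stack = {
pos 7: '}' matches '{'; pop; stack = (empty)
pos 8: push '{'; stack = {
pos 9: '}' matches '{'; pop; stack = (empty)
pos 10: push '{'; stack = {
pos 11: '}' matches '{'; pop; stack = (empty)
pos 12: push '['; stack = [
pos 13: ']' matches '['; pop; stack = (empty)
pos 14: saw closer ']' but stack is empty → INVALID
Verdict: unmatched closer ']' at position 14 → no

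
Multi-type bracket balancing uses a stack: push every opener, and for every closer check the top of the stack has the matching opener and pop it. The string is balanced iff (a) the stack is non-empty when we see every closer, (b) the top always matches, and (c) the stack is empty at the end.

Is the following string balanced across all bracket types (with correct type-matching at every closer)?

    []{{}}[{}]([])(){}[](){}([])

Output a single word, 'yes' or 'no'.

Answer: yes

Derivation:
pos 0: push '['; stack = [
pos 1: ']' matches '['; pop; stack = (empty)
pos 2: push '{'; stack = {
pos 3: push '{'; stack = {{
pos 4: '}' matches '{'; pop; stack = {
pos 5: '}' matches '{'; pop; stack = (empty)
pos 6: push '['; stack = [
pos 7: push '{'; stack = [{
pos 8: '}' matches '{'; pop; stack = [
pos 9: ']' matches '['; pop; stack = (empty)
pos 10: push '('; stack = (
pos 11: push '['; stack = ([
pos 12: ']' matches '['; pop; stack = (
pos 13: ')' matches '('; pop; stack = (empty)
pos 14: push '('; stack = (
pos 15: ')' matches '('; pop; stack = (empty)
pos 16: push '{'; stack = {
pos 17: '}' matches '{'; pop; stack = (empty)
pos 18: push '['; stack = [
pos 19: ']' matches '['; pop; stack = (empty)
pos 20: push '('; stack = (
pos 21: ')' matches '('; pop; stack = (empty)
pos 22: push '{'; stack = {
pos 23: '}' matches '{'; pop; stack = (empty)
pos 24: push '('; stack = (
pos 25: push '['; stack = ([
pos 26: ']' matches '['; pop; stack = (
pos 27: ')' matches '('; pop; stack = (empty)
end: stack empty → VALID
Verdict: properly nested → yes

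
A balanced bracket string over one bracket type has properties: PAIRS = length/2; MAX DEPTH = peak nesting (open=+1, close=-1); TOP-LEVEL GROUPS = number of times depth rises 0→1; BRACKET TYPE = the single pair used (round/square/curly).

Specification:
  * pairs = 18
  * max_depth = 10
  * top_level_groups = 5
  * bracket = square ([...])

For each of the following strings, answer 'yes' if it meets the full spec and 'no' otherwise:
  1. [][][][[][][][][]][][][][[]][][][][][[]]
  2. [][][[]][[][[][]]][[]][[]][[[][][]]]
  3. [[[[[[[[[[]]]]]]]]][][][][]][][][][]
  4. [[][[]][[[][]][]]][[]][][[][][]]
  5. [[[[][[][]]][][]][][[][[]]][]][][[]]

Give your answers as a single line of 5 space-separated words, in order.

Answer: no no yes no no

Derivation:
String 1 '[][][][[][][][][]][][][][[]][][][][][[]]': depth seq [1 0 1 0 1 0 1 2 1 2 1 2 1 2 1 2 1 0 1 0 1 0 1 0 1 2 1 0 1 0 1 0 1 0 1 0 1 2 1 0]
  -> pairs=20 depth=2 groups=13 -> no
String 2 '[][][[]][[][[][]]][[]][[]][[[][][]]]': depth seq [1 0 1 0 1 2 1 0 1 2 1 2 3 2 3 2 1 0 1 2 1 0 1 2 1 0 1 2 3 2 3 2 3 2 1 0]
  -> pairs=18 depth=3 groups=7 -> no
String 3 '[[[[[[[[[[]]]]]]]]][][][][]][][][][]': depth seq [1 2 3 4 5 6 7 8 9 10 9 8 7 6 5 4 3 2 1 2 1 2 1 2 1 2 1 0 1 0 1 0 1 0 1 0]
  -> pairs=18 depth=10 groups=5 -> yes
String 4 '[[][[]][[[][]][]]][[]][][[][][]]': depth seq [1 2 1 2 3 2 1 2 3 4 3 4 3 2 3 2 1 0 1 2 1 0 1 0 1 2 1 2 1 2 1 0]
  -> pairs=16 depth=4 groups=4 -> no
String 5 '[[[[][[][]]][][]][][[][[]]][]][][[]]': depth seq [1 2 3 4 3 4 5 4 5 4 3 2 3 2 3 2 1 2 1 2 3 2 3 4 3 2 1 2 1 0 1 0 1 2 1 0]
  -> pairs=18 depth=5 groups=3 -> no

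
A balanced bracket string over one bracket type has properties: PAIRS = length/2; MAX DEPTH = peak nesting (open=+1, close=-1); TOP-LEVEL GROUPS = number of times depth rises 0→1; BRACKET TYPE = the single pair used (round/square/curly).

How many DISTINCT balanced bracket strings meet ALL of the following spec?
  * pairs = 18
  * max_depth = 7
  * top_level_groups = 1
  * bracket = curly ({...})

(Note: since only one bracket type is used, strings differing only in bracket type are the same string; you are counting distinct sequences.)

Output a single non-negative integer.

Spec: pairs=18 depth=7 groups=1
Count(depth <= 7) = 85262464
Count(depth <= 6) = 53317085
Count(depth == 7) = 85262464 - 53317085 = 31945379

Answer: 31945379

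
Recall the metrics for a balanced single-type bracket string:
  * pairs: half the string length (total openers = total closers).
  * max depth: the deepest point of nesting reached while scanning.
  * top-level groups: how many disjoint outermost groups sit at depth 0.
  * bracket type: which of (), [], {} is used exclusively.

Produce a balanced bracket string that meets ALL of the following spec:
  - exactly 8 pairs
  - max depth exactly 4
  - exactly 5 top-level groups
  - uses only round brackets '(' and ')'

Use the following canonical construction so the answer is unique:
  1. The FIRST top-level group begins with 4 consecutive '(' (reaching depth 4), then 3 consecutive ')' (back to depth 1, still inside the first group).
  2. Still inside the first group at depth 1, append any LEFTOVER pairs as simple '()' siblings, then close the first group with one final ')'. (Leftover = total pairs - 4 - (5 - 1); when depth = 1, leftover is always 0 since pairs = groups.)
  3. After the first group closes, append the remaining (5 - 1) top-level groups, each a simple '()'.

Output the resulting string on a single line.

Spec: pairs=8 depth=4 groups=5
Leftover pairs = 8 - 4 - (5-1) = 0
First group: deep chain of depth 4 + 0 sibling pairs
Remaining 4 groups: simple '()' each

Answer: (((())))()()()()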